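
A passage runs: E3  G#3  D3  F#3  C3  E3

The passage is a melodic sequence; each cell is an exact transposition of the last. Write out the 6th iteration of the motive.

Gb2 Bb2

The 2-note cells begin on E3, D3, C3 — each down a 2nd from the last.
Continuing the starts: Bb2 → Ab2 → Gb2.
So cell 6 is Gb2 Bb2.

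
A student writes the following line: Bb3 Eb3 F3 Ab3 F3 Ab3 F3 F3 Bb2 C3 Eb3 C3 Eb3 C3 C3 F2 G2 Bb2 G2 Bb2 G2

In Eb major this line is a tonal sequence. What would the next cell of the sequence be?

G2 C2 D2 F2 D2 F2 D2

Taking 7-note groups, the heads are Bb3, F3, C3: the pattern moves down a 4th.
So cell 4 is G2 C2 D2 F2 D2 F2 D2.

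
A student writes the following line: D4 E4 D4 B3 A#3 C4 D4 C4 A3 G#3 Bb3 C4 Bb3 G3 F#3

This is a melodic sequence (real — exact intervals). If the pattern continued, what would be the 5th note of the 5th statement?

Grouping in 5s, the 5th note of each cell is A#3, G#3, F#3.
Extending down a 2nd: E3 → D3.

D3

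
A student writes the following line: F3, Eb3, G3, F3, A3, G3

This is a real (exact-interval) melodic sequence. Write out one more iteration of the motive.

B3 A3

The 2-note cells begin on F3, G3, A3 — each up a 2nd from the last.
From B3 the exact shape gives B3 A3.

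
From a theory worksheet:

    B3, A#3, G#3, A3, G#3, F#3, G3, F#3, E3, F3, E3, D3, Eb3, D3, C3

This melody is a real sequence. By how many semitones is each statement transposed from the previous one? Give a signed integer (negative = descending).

The 3-note cells begin on B3, A3, G3, F3, Eb3 — each down a 2nd from the last.
B3 to A3 spans -2 semitones.

-2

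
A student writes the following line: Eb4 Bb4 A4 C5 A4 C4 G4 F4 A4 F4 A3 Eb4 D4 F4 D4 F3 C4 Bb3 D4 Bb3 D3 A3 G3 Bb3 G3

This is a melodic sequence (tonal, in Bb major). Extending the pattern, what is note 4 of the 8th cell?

C3

With 5-note cells, note 4 of each statement runs C5, A4, F4, D4, Bb3.
Extending down a 3rd: G3 → Eb3 → C3.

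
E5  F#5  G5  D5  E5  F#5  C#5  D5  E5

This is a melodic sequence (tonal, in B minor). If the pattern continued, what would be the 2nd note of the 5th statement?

B4

With 3-note cells, note 2 of each statement runs F#5, E5, D5.
Carrying that down a 2nd forward: C#5 → B4.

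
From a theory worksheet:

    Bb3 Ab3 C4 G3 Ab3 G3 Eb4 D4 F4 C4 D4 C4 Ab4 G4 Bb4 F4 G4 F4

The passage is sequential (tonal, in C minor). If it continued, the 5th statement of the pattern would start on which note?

G5

Taking 6-note groups, the heads are Bb3, Eb4, Ab4: the pattern moves up a 4th.
Extending the heads up a 4th: D5 → G5.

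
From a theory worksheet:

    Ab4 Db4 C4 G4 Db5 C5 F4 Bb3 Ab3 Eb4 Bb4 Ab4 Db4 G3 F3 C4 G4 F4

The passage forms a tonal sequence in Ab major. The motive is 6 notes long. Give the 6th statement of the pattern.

Eb3 Ab2 G2 Db3 Ab3 G3

Taking 6-note groups, the heads are Ab4, F4, Db4: the pattern moves down a 3rd.
Extending down a 3rd: Bb3 → G3 → Eb3.
So cell 6 is Eb3 Ab2 G2 Db3 Ab3 G3.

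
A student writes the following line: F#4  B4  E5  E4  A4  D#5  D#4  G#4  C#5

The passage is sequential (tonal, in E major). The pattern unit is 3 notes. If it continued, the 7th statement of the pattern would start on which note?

With a 3-note motive the entries are F#4, E4, D#4, each down a 2nd from the previous.
Extending the heads down a 2nd: C#4 → B3 → A3 → G#3.

G#3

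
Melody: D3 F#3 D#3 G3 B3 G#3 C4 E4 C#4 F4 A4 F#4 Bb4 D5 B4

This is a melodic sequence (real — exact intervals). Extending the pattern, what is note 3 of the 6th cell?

Grouping in 3s, the 3rd note of each cell is D#3, G#3, C#4, F#4, B4.
From B4, up a 4th gives E5.

E5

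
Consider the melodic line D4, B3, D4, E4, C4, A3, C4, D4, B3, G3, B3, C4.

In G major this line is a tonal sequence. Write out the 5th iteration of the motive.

G3 E3 G3 A3

Taking 4-note groups, the heads are D4, C4, B3: the pattern moves down a 2nd.
Continuing the starts: A3 → G3.
So cell 5 is G3 E3 G3 A3.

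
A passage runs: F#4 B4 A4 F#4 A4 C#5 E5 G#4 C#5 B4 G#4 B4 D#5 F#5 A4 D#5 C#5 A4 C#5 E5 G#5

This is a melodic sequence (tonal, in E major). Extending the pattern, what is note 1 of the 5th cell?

The unit is 7 notes. Position-1 pitches of the 3 shown cells: F#4, G#4, A4.
Each moves up a 2nd. Continuing: B4 → C#5.

C#5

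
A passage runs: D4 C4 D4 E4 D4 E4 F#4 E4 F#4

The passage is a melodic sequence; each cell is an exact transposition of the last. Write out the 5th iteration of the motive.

With a 3-note motive the entries are D4, E4, F#4, each up a 2nd from the previous.
Carrying on: G#4 → A#4.
Statement 5 starts on A#4 and keeps the same exact contour: A#4 G#4 A#4.

A#4 G#4 A#4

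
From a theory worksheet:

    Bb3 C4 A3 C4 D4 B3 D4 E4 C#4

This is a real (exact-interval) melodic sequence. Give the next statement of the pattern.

E4 F#4 D#4

The 3-note cells begin on Bb3, C4, D4 — each up a 2nd from the last.
Statement 4 starts on E4 and keeps the same exact contour: E4 F#4 D#4.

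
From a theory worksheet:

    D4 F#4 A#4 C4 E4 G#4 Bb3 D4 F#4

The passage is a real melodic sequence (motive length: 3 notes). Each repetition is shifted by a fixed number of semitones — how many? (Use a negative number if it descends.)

Unit = 3 notes; the statements start on D4, C4, Bb3, moving down a 2nd each time.
D4 to C4 spans -2 semitones.

-2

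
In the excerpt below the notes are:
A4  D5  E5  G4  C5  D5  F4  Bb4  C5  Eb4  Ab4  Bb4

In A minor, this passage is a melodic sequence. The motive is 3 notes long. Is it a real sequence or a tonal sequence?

Each cell has the same semitone pattern (5, 2) — intervals are preserved exactly.
And Bb4 lies outside A minor, so the sequence is real rather than tonal.

real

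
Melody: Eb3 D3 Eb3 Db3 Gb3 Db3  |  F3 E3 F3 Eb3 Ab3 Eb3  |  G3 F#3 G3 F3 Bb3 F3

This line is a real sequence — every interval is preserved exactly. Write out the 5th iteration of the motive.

With a 6-note motive the entries are Eb3, F3, G3, each up a 2nd from the previous.
Continuing the starts: A3 → B3.
Statement 5 starts on B3 and keeps the same exact contour: B3 A#3 B3 A3 D4 A3.

B3 A#3 B3 A3 D4 A3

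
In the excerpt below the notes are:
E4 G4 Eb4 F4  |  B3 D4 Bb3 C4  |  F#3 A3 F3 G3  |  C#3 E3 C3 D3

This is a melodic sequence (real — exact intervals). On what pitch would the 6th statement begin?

Unit = 4 notes; the statements start on E4, B3, F#3, C#3, moving down a 4th each time.
Continuing: G#2 → D#2. Statement 6 starts on D#2.

D#2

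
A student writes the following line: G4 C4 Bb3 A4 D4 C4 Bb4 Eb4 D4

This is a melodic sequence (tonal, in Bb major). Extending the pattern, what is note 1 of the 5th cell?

D5

Grouping in 3s, the 1st note of each cell is G4, A4, Bb4.
Extending up a 2nd: C5 → D5.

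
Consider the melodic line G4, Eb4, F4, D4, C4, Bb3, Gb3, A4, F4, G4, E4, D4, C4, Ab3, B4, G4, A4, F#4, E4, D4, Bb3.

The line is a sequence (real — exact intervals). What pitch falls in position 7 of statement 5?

Grouping in 7s, the 7th note of each cell is Gb3, Ab3, Bb3.
Each moves up a 2nd. Continuing: C4 → D4.

D4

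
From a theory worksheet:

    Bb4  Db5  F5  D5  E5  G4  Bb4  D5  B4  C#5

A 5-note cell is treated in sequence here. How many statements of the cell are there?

2

10 notes in groups of 5 gives 10/5 = 2 statements.
Starts: Bb4, G4 — each down a 3rd.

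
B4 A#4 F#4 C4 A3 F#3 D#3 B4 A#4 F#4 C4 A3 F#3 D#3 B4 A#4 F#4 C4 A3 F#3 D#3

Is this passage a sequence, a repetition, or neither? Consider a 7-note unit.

repetition

Each 7-note cell is identical (B4 A#4 F#4 C4 A3 F#3 D#3), restated at the same pitch.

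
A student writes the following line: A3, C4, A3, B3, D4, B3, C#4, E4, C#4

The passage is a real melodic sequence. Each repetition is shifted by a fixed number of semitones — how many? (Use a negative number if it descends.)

2

Unit = 3 notes; the statements start on A3, B3, C#4, moving up a 2nd each time.
Counting half-steps from A3 to B3: 2.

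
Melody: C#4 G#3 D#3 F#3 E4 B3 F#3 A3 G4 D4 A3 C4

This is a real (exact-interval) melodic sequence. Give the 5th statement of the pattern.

Db5 Ab4 Eb4 Gb4

With a 4-note motive the entries are C#4, E4, G4, each up a 3rd from the previous.
Continuing the starts: Bb4 → Db5.
Statement 5 starts on Db5 and keeps the same exact contour: Db5 Ab4 Eb4 Gb4.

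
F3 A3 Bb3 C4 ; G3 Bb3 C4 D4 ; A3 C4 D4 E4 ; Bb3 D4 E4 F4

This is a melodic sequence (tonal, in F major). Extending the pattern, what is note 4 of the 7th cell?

Bb4

With 4-note cells, note 4 of each statement runs C4, D4, E4, F4.
Each moves up a 2nd. Continuing: G4 → A4 → Bb4.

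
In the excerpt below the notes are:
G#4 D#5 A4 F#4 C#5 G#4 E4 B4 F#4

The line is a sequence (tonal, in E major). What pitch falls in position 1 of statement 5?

Grouping in 3s, the 1st note of each cell is G#4, F#4, E4.
Each moves down a 2nd. Continuing: D#4 → C#4.

C#4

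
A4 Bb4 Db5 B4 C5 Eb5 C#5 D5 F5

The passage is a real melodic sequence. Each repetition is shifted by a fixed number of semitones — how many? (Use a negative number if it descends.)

2

With a 3-note motive the entries are A4, B4, C#5, each up a 2nd from the previous.
A4 to B4 spans +2 semitones.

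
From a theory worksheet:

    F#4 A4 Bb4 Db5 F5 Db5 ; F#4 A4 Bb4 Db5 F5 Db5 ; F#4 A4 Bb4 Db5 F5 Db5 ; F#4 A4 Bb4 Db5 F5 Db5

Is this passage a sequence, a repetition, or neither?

repetition

Each 6-note cell is identical (F#4 A4 Bb4 Db5 F5 Db5), restated at the same pitch.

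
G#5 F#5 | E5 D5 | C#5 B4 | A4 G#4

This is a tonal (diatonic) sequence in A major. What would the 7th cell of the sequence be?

Taking 2-note groups, the heads are G#5, E5, C#5, A4: the pattern moves down a 3rd.
Carrying on: F#4 → D4 → B3.
So cell 7 is B3 A3.

B3 A3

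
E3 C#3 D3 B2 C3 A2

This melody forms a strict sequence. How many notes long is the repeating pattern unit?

2

6 notes total. Splitting into 3 groups of 2:
E3 C#3 | D3 B2 | C3 A2
That's a consistent down a 2nd shift per cell, and no other grouping gives one.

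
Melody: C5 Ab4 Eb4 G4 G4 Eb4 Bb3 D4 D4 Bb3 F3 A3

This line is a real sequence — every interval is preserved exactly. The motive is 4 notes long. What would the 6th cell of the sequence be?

B2 G2 D2 F#2

Unit = 4 notes; the statements start on C5, G4, D4, moving down a 4th each time.
Carrying on: A3 → E3 → B2.
Statement 6 starts on B2 and keeps the same exact contour: B2 G2 D2 F#2.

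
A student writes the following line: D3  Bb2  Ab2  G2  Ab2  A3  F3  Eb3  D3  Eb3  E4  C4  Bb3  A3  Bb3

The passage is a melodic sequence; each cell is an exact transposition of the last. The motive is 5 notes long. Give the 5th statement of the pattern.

F#5 D5 C5 B4 C5

Unit = 5 notes; the statements start on D3, A3, E4, moving up a 5th each time.
Extending up a 5th: B4 → F#5.
So cell 5 is F#5 D5 C5 B4 C5.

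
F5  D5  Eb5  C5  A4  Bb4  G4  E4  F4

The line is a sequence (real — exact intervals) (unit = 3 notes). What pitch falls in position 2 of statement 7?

G#2

The unit is 3 notes. Position-2 pitches of the 3 shown cells: D5, A4, E4.
Extending down a 4th: B3 → F#3 → C#3 → G#2.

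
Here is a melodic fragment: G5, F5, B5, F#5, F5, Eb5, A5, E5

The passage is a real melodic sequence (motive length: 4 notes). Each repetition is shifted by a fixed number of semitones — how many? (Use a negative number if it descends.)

-2

The 4-note cells begin on G5, F5 — each down a 2nd from the last.
G5→F5 is 77 − 79 = -2 semitones.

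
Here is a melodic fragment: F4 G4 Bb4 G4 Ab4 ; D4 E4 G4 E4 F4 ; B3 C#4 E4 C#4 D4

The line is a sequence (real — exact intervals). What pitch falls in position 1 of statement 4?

G#3

With 5-note cells, note 1 of each statement runs F4, D4, B3.
Each moves down a 3rd; the next is G#3.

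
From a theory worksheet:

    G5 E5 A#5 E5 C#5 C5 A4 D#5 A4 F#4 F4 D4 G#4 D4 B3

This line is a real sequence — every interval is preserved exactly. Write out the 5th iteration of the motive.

Eb3 C3 F#3 C3 A2

Unit = 5 notes; the statements start on G5, C5, F4, moving down a 5th each time.
Continuing the starts: Bb3 → Eb3.
From Eb3 the exact shape gives Eb3 C3 F#3 C3 A2.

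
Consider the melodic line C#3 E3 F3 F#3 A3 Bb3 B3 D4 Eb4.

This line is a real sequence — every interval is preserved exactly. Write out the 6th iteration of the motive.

Unit = 3 notes; the statements start on C#3, F#3, B3, moving up a 4th each time.
Continuing the starts: E4 → A4 → D5.
From D5 the exact shape gives D5 F5 Gb5.

D5 F5 Gb5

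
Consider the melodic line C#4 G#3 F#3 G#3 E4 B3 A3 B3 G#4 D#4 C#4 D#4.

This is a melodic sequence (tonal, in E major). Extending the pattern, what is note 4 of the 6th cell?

With 4-note cells, note 4 of each statement runs G#3, B3, D#4.
Carrying that up a 3rd forward: F#4 → A4 → C#5.

C#5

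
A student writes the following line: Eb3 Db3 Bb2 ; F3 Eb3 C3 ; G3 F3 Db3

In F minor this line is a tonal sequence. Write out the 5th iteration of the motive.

Taking 3-note groups, the heads are Eb3, F3, G3: the pattern moves up a 2nd.
Continuing the starts: Ab3 → Bb3.
So cell 5 is Bb3 Ab3 F3.

Bb3 Ab3 F3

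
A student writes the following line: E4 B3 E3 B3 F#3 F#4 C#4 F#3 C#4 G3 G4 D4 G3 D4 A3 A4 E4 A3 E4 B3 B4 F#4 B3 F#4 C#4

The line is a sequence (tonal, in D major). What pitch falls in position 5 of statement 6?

Grouping in 5s, the 5th note of each cell is F#3, G3, A3, B3, C#4.
One more up a 2nd gives D4.

D4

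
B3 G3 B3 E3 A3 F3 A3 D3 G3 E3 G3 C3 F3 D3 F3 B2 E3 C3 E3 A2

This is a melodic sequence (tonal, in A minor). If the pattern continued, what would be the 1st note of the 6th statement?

D3

The unit is 4 notes. Position-1 pitches of the 5 shown cells: B3, A3, G3, F3, E3.
One more down a 2nd gives D3.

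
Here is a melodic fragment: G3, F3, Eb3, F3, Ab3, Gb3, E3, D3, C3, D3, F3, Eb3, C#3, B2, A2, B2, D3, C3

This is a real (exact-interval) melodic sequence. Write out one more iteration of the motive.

A#2 G#2 F#2 G#2 B2 A2

Taking 6-note groups, the heads are G3, E3, C#3: the pattern moves down a 3rd.
So cell 4 is A#2 G#2 F#2 G#2 B2 A2.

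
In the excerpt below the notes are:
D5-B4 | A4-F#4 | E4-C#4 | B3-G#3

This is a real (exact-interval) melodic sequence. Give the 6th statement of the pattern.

Taking 2-note groups, the heads are D5, A4, E4, B3: the pattern moves down a 4th.
Continuing the starts: F#3 → C#3.
From C#3 the exact shape gives C#3 A#2.

C#3 A#2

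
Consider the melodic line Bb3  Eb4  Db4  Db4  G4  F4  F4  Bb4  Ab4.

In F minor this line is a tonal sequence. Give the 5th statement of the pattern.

C5 F5 Eb5

Unit = 3 notes; the statements start on Bb3, Db4, F4, moving up a 3rd each time.
Extending up a 3rd: Ab4 → C5.
From C5 the diatonic shape gives C5 F5 Eb5.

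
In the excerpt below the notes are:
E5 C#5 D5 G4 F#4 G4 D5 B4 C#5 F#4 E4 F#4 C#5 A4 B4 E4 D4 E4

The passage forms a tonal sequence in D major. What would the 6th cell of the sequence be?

G4 E4 F#4 B3 A3 B3

Taking 6-note groups, the heads are E5, D5, C#5: the pattern moves down a 2nd.
Continuing the starts: B4 → A4 → G4.
Statement 6 starts on G4 and keeps the same diatonic contour: G4 E4 F#4 B3 A3 B3.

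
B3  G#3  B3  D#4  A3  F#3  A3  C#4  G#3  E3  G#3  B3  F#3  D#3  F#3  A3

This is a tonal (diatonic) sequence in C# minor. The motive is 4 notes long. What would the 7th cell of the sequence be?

C#3 A2 C#3 E3

Unit = 4 notes; the statements start on B3, A3, G#3, F#3, moving down a 2nd each time.
Continuing the starts: E3 → D#3 → C#3.
Statement 7 starts on C#3 and keeps the same diatonic contour: C#3 A2 C#3 E3.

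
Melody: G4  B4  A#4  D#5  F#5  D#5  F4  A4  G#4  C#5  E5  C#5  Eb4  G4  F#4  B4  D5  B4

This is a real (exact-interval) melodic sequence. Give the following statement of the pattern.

With a 6-note motive the entries are G4, F4, Eb4, each down a 2nd from the previous.
Statement 4 starts on Db4 and keeps the same exact contour: Db4 F4 E4 A4 C5 A4.

Db4 F4 E4 A4 C5 A4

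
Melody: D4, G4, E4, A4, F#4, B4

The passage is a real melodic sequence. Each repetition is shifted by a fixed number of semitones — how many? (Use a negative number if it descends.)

2

With a 2-note motive the entries are D4, E4, F#4, each up a 2nd from the previous.
D4→E4 is 64 − 62 = 2 semitones.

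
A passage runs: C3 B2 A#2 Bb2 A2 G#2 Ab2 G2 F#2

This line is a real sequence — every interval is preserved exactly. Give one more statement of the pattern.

The 3-note cells begin on C3, Bb2, Ab2 — each down a 2nd from the last.
From Gb2 the exact shape gives Gb2 F2 E2.

Gb2 F2 E2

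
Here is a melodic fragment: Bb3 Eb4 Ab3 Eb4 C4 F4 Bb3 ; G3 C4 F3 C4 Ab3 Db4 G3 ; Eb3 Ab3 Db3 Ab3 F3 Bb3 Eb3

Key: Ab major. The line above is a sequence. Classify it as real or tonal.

tonal

Every note is diatonic to Ab major.
Cell 1 has -3 semitones from note 4 to 5, but cell 2 has -4 — the interval quality changes while the contour stays the same, which is the hallmark of a tonal sequence.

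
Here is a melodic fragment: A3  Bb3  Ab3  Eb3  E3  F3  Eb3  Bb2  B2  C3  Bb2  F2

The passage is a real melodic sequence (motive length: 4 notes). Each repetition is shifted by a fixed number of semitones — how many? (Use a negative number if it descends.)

-5

With a 4-note motive the entries are A3, E3, B2, each down a 4th from the previous.
A3→E3 is 52 − 57 = -5 semitones.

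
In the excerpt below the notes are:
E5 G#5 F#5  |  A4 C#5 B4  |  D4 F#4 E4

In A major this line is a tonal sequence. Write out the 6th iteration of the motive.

The 3-note cells begin on E5, A4, D4 — each down a 5th from the last.
Continuing the starts: G#3 → C#3 → F#2.
From F#2 the diatonic shape gives F#2 A2 G#2.

F#2 A2 G#2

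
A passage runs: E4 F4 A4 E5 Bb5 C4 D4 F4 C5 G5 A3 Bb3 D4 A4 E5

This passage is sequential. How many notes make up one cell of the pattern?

15 notes total. Splitting into 3 groups of 5:
E4 F4 A4 E5 Bb5 | C4 D4 F4 C5 G5 | A3 Bb3 D4 A4 E5
Every group is a transposition down a 3rd of the one before; no shorter unit works.

5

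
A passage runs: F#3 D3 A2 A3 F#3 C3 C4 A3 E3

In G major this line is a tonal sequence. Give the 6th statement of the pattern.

B4 G4 D4

The 3-note cells begin on F#3, A3, C4 — each up a 3rd from the last.
Extending up a 3rd: E4 → G4 → B4.
Statement 6 starts on B4 and keeps the same diatonic contour: B4 G4 D4.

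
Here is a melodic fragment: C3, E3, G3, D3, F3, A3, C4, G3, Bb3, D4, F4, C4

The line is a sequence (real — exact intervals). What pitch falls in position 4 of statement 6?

Eb5

The unit is 4 notes. Position-4 pitches of the 3 shown cells: D3, G3, C4.
Extending up a 4th: F4 → Bb4 → Eb5.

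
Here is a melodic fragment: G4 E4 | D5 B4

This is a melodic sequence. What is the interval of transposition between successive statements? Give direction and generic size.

up a 5th

Unit = 2 notes; the statements start on G4, D5, moving up a 5th each time.
From G4 to D5: up a 5th.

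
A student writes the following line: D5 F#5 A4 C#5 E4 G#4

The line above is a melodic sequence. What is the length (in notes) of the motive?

There are 6 notes; a 2-note unit gives 3 cells:
D5 F#5 | A4 C#5 | E4 G#4
Every group is a transposition down a 4th of the one before; no shorter unit works.

2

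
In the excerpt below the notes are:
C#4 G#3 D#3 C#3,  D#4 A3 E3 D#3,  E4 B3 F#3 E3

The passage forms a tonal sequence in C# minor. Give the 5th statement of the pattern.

G#4 D#4 A3 G#3

Taking 4-note groups, the heads are C#4, D#4, E4: the pattern moves up a 2nd.
Continuing the starts: F#4 → G#4.
From G#4 the diatonic shape gives G#4 D#4 A3 G#3.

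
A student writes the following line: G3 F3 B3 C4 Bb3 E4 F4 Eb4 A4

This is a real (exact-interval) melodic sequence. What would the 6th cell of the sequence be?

With a 3-note motive the entries are G3, C4, F4, each up a 4th from the previous.
Extending up a 4th: Bb4 → Eb5 → Ab5.
So cell 6 is Ab5 Gb5 C6.

Ab5 Gb5 C6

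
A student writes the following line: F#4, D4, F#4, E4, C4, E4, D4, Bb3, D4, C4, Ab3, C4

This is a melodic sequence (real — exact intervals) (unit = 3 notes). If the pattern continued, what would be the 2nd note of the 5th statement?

Gb3

Grouping in 3s, the 2nd note of each cell is D4, C4, Bb3, Ab3.
Each moves down a 2nd; the next is Gb3.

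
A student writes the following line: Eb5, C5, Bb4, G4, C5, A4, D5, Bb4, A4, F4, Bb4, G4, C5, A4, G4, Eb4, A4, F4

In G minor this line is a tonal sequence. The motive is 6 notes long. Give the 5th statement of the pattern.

With a 6-note motive the entries are Eb5, D5, C5, each down a 2nd from the previous.
Extending down a 2nd: Bb4 → A4.
From A4 the diatonic shape gives A4 F4 Eb4 C4 F4 D4.

A4 F4 Eb4 C4 F4 D4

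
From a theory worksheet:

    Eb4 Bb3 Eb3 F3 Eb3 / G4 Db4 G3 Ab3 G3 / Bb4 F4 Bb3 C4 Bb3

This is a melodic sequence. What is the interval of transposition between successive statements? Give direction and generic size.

The 5-note cells begin on Eb4, G4, Bb4 — each up a 3rd from the last.
Eb4 to G4 is up a 3rd.

up a 3rd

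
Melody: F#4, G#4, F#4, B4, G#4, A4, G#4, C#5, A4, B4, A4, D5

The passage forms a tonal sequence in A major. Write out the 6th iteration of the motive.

D5 E5 D5 G#5

Unit = 4 notes; the statements start on F#4, G#4, A4, moving up a 2nd each time.
Extending up a 2nd: B4 → C#5 → D5.
Statement 6 starts on D5 and keeps the same diatonic contour: D5 E5 D5 G#5.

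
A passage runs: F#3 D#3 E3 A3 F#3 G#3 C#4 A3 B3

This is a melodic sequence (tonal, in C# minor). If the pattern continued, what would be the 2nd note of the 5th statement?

E4

The unit is 3 notes. Position-2 pitches of the 3 shown cells: D#3, F#3, A3.
Extending up a 3rd: C#4 → E4.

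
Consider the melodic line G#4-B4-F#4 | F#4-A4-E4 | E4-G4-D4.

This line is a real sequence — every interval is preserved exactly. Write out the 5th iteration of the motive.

Taking 3-note groups, the heads are G#4, F#4, E4: the pattern moves down a 2nd.
Carrying on: D4 → C4.
So cell 5 is C4 Eb4 Bb3.

C4 Eb4 Bb3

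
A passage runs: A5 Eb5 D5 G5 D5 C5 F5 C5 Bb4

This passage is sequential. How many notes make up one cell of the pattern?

9 notes total. Splitting into 3 groups of 3:
A5 Eb5 D5 | G5 D5 C5 | F5 C5 Bb4
That's a consistent down a 2nd shift per cell, and no other grouping gives one.

3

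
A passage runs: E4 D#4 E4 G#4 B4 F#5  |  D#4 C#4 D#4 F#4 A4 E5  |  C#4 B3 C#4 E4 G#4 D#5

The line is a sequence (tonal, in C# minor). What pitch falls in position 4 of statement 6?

B3

With 6-note cells, note 4 of each statement runs G#4, F#4, E4.
Carrying that down a 2nd forward: D#4 → C#4 → B3.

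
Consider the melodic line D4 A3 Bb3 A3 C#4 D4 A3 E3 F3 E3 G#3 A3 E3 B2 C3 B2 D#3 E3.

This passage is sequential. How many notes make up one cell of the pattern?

Try groups of 6 (3 cells in 18 notes):
D4 A3 Bb3 A3 C#4 D4 | A3 E3 F3 E3 G#3 A3 | E3 B2 C3 B2 D#3 E3
Each cell is the previous one down a 4th — so the unit is 6 notes.

6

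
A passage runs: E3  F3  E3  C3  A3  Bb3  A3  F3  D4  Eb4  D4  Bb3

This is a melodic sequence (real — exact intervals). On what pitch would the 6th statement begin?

F5

With a 4-note motive the entries are E3, A3, D4, each up a 4th from the previous.
Continuing: G4 → C5 → F5. Statement 6 starts on F5.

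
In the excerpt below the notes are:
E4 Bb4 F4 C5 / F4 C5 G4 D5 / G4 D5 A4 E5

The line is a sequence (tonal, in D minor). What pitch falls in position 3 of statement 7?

E5

Grouping in 4s, the 3rd note of each cell is F4, G4, A4.
Carrying that up a 2nd forward: Bb4 → C5 → D5 → E5.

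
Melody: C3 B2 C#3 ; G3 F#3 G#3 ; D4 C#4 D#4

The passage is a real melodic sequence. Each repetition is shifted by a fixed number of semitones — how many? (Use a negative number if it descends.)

Taking 3-note groups, the heads are C3, G3, D4: the pattern moves up a 5th.
C3 to G3 spans +7 semitones.

7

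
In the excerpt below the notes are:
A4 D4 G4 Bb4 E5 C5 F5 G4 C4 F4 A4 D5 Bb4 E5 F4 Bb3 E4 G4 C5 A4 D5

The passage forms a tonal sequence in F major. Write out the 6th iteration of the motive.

C4 F3 Bb3 D4 G4 E4 A4

Taking 7-note groups, the heads are A4, G4, F4: the pattern moves down a 2nd.
Carrying on: E4 → D4 → C4.
From C4 the diatonic shape gives C4 F3 Bb3 D4 G4 E4 A4.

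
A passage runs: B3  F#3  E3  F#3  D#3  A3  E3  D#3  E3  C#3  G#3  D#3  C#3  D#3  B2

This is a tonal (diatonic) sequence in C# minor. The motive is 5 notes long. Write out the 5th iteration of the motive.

With a 5-note motive the entries are B3, A3, G#3, each down a 2nd from the previous.
Extending down a 2nd: F#3 → E3.
From E3 the diatonic shape gives E3 B2 A2 B2 G#2.

E3 B2 A2 B2 G#2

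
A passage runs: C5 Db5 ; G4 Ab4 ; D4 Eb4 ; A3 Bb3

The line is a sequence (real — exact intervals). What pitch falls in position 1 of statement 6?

With 2-note cells, note 1 of each statement runs C5, G4, D4, A3.
Extending down a 4th: E3 → B2.

B2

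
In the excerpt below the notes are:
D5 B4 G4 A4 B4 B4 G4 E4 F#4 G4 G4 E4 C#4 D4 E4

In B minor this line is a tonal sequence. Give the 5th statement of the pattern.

C#4 A3 F#3 G3 A3

The 5-note cells begin on D5, B4, G4 — each down a 3rd from the last.
Continuing the starts: E4 → C#4.
So cell 5 is C#4 A3 F#3 G3 A3.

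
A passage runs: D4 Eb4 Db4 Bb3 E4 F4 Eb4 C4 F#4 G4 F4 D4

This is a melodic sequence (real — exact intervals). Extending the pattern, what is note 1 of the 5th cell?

A#4

With 4-note cells, note 1 of each statement runs D4, E4, F#4.
Each moves up a 2nd. Continuing: G#4 → A#4.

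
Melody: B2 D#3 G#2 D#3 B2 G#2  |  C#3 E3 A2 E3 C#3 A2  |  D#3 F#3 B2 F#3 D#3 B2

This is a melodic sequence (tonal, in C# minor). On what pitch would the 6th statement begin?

G#3

Unit = 6 notes; the statements start on B2, C#3, D#3, moving up a 2nd each time.
Extending the heads up a 2nd: E3 → F#3 → G#3.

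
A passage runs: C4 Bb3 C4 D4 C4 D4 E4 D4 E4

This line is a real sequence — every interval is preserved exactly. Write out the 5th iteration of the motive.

Taking 3-note groups, the heads are C4, D4, E4: the pattern moves up a 2nd.
Continuing the starts: F#4 → G#4.
Statement 5 starts on G#4 and keeps the same exact contour: G#4 F#4 G#4.

G#4 F#4 G#4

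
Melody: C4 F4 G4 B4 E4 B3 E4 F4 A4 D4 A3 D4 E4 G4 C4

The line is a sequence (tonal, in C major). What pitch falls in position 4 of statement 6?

D4

With 5-note cells, note 4 of each statement runs B4, A4, G4.
Each moves down a 2nd. Continuing: F4 → E4 → D4.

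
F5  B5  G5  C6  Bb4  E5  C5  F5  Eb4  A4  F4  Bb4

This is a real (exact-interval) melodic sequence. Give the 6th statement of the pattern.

Unit = 4 notes; the statements start on F5, Bb4, Eb4, moving down a 5th each time.
Continuing the starts: Ab3 → Db3 → Gb2.
So cell 6 is Gb2 C3 Ab2 Db3.

Gb2 C3 Ab2 Db3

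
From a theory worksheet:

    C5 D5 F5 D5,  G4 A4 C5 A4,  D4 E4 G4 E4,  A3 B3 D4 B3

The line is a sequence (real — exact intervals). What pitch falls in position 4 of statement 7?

The unit is 4 notes. Position-4 pitches of the 4 shown cells: D5, A4, E4, B3.
Carrying that down a 4th forward: F#3 → C#3 → G#2.

G#2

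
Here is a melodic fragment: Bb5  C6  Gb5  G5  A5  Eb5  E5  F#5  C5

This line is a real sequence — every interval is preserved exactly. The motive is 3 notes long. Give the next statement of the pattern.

C#5 D#5 A4

The 3-note cells begin on Bb5, G5, E5 — each down a 3rd from the last.
So cell 4 is C#5 D#5 A4.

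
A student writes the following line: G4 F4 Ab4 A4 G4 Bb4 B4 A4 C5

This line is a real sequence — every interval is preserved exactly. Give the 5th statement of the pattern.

Unit = 3 notes; the statements start on G4, A4, B4, moving up a 2nd each time.
Continuing the starts: C#5 → D#5.
Statement 5 starts on D#5 and keeps the same exact contour: D#5 C#5 E5.

D#5 C#5 E5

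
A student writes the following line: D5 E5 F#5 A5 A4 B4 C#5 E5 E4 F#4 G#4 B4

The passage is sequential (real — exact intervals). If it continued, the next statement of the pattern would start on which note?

The 4-note cells begin on D5, A4, E4 — each down a 4th from the last.
The next head, down a 4th from E4, is B3.

B3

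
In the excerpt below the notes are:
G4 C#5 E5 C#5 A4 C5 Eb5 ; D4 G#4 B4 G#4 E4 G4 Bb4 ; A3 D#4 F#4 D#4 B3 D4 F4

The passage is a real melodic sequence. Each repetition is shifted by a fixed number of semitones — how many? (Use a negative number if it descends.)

With a 7-note motive the entries are G4, D4, A3, each down a 4th from the previous.
Counting half-steps from G4 to D4: -5.

-5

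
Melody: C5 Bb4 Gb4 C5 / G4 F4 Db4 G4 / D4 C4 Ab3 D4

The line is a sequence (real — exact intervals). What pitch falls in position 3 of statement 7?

C2

With 4-note cells, note 3 of each statement runs Gb4, Db4, Ab3.
Extending down a 4th: Eb3 → Bb2 → F2 → C2.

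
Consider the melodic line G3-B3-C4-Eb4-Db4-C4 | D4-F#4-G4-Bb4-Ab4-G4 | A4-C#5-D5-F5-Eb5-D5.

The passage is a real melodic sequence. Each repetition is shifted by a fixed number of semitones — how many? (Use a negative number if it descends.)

7

Unit = 6 notes; the statements start on G3, D4, A4, moving up a 5th each time.
G3 to D4 spans +7 semitones.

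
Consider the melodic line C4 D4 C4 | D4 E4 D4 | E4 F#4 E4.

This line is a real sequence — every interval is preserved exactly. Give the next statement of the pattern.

F#4 G#4 F#4

Taking 3-note groups, the heads are C4, D4, E4: the pattern moves up a 2nd.
So cell 4 is F#4 G#4 F#4.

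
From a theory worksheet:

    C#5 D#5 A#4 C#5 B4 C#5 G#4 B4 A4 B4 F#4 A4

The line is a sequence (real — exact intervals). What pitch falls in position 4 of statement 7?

The unit is 4 notes. Position-4 pitches of the 3 shown cells: C#5, B4, A4.
Carrying that down a 2nd forward: G4 → F4 → Eb4 → Db4.

Db4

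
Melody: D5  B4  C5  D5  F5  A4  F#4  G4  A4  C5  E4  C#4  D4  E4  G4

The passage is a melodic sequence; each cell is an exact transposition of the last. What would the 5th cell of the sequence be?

F#3 D#3 E3 F#3 A3

Unit = 5 notes; the statements start on D5, A4, E4, moving down a 4th each time.
Continuing the starts: B3 → F#3.
So cell 5 is F#3 D#3 E3 F#3 A3.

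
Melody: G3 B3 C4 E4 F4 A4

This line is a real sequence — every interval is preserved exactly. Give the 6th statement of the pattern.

Taking 2-note groups, the heads are G3, C4, F4: the pattern moves up a 4th.
Continuing the starts: Bb4 → Eb5 → Ab5.
So cell 6 is Ab5 C6.

Ab5 C6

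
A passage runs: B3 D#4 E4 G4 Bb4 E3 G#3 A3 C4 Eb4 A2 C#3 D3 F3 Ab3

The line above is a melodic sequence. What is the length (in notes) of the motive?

5

15 notes total. Splitting into 3 groups of 5:
B3 D#4 E4 G4 Bb4 | E3 G#3 A3 C4 Eb4 | A2 C#3 D3 F3 Ab3
Every group is a transposition down a 5th of the one before; no shorter unit works.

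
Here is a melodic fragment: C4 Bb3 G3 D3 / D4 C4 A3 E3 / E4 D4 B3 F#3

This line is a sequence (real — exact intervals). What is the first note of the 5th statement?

G#4

Unit = 4 notes; the statements start on C4, D4, E4, moving up a 2nd each time.
Continuing: F#4 → G#4. Statement 5 starts on G#4.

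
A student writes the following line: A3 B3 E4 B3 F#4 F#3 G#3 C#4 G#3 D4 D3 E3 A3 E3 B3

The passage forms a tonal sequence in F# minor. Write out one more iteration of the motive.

Taking 5-note groups, the heads are A3, F#3, D3: the pattern moves down a 3rd.
From B2 the diatonic shape gives B2 C#3 F#3 C#3 G#3.

B2 C#3 F#3 C#3 G#3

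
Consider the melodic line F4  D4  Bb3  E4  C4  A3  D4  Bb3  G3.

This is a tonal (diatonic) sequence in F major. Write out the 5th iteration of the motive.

The 3-note cells begin on F4, E4, D4 — each down a 2nd from the last.
Carrying on: C4 → Bb3.
So cell 5 is Bb3 G3 E3.

Bb3 G3 E3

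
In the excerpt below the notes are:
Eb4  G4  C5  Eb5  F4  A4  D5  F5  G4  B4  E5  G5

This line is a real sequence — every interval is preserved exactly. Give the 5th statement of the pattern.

B4 D#5 G#5 B5

Unit = 4 notes; the statements start on Eb4, F4, G4, moving up a 2nd each time.
Continuing the starts: A4 → B4.
So cell 5 is B4 D#5 G#5 B5.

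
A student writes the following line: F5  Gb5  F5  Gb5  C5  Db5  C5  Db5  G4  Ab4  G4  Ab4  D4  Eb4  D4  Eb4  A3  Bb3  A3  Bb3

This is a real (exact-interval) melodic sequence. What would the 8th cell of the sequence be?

With a 4-note motive the entries are F5, C5, G4, D4, A3, each down a 4th from the previous.
Extending down a 4th: E3 → B2 → F#2.
So cell 8 is F#2 G2 F#2 G2.

F#2 G2 F#2 G2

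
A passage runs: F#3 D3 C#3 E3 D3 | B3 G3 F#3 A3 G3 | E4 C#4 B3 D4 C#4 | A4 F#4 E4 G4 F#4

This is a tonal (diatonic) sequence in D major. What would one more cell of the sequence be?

The 5-note cells begin on F#3, B3, E4, A4 — each up a 4th from the last.
So cell 5 is D5 B4 A4 C#5 B4.

D5 B4 A4 C#5 B4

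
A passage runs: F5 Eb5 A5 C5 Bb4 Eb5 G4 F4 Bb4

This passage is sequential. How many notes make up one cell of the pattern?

Try groups of 3 (3 cells in 9 notes):
F5 Eb5 A5 | C5 Bb4 Eb5 | G4 F4 Bb4
That's a consistent down a 4th shift per cell, and no other grouping gives one.

3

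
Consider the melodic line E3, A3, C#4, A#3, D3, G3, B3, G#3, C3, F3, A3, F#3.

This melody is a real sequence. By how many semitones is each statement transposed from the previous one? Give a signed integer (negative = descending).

-2

The 4-note cells begin on E3, D3, C3 — each down a 2nd from the last.
Counting half-steps from E3 to D3: -2.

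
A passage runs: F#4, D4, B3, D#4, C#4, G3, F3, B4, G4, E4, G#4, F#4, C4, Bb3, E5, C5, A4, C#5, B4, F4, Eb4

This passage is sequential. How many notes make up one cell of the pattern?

21 notes total. Splitting into 3 groups of 7:
F#4 D4 B3 D#4 C#4 G3 F3 | B4 G4 E4 G#4 F#4 C4 Bb3 | E5 C5 A4 C#5 B4 F4 Eb4
Every group is a transposition up a 4th of the one before; no shorter unit works.

7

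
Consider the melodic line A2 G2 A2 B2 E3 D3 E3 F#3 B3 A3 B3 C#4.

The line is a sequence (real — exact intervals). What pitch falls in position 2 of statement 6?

The unit is 4 notes. Position-2 pitches of the 3 shown cells: G2, D3, A3.
Carrying that up a 5th forward: E4 → B4 → F#5.

F#5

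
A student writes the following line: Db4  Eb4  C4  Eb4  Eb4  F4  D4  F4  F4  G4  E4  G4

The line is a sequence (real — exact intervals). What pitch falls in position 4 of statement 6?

C#5

With 4-note cells, note 4 of each statement runs Eb4, F4, G4.
Each moves up a 2nd. Continuing: A4 → B4 → C#5.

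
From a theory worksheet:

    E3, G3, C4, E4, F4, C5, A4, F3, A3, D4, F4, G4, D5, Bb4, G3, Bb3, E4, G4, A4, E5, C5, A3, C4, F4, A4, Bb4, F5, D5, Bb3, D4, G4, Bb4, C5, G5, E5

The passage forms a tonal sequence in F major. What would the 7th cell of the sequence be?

Taking 7-note groups, the heads are E3, F3, G3, A3, Bb3: the pattern moves up a 2nd.
Carrying on: C4 → D4.
So cell 7 is D4 F4 Bb4 D5 E5 Bb5 G5.

D4 F4 Bb4 D5 E5 Bb5 G5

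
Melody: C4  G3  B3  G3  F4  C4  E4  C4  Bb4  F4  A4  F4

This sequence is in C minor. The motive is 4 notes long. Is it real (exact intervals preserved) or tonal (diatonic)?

Each cell has the same semitone pattern (-5, 4, -4) — intervals are preserved exactly.
And B3 lies outside C minor, so the sequence is real rather than tonal.

real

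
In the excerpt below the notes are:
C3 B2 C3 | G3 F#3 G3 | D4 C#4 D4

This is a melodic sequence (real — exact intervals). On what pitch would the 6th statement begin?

Unit = 3 notes; the statements start on C3, G3, D4, moving up a 5th each time.
Extending the heads up a 5th: A4 → E5 → B5.

B5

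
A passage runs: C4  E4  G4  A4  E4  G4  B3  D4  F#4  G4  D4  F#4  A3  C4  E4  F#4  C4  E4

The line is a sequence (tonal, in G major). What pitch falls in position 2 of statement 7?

The unit is 6 notes. Position-2 pitches of the 3 shown cells: E4, D4, C4.
Extending down a 2nd: B3 → A3 → G3 → F#3.

F#3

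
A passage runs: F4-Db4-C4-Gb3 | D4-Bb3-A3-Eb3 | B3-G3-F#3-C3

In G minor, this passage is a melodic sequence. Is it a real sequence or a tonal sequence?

real

Each cell has the same semitone pattern (-4, -1, -6) — intervals are preserved exactly.
And Db4 lies outside G minor, so the sequence is real rather than tonal.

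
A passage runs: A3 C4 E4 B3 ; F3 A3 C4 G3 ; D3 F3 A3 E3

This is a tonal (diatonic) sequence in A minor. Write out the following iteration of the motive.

Unit = 4 notes; the statements start on A3, F3, D3, moving down a 3rd each time.
Statement 4 starts on B2 and keeps the same diatonic contour: B2 D3 F3 C3.

B2 D3 F3 C3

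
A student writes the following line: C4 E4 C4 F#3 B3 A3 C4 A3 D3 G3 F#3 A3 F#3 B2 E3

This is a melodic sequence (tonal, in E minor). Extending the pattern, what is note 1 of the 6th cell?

Grouping in 5s, the 1st note of each cell is C4, A3, F#3.
Each moves down a 3rd. Continuing: D3 → B2 → G2.

G2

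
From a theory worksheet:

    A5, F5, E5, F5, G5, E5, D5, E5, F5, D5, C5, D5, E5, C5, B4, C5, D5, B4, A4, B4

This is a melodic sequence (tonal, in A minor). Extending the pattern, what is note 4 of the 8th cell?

The unit is 4 notes. Position-4 pitches of the 5 shown cells: F5, E5, D5, C5, B4.
Carrying that down a 2nd forward: A4 → G4 → F4.

F4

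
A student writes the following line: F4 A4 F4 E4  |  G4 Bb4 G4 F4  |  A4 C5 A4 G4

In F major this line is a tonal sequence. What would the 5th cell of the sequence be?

C5 E5 C5 Bb4

Unit = 4 notes; the statements start on F4, G4, A4, moving up a 2nd each time.
Extending up a 2nd: Bb4 → C5.
From C5 the diatonic shape gives C5 E5 C5 Bb4.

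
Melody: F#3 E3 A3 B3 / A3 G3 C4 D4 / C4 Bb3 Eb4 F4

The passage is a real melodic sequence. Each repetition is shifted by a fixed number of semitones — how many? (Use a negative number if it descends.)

3

With a 4-note motive the entries are F#3, A3, C4, each up a 3rd from the previous.
Counting half-steps from F#3 to A3: 3.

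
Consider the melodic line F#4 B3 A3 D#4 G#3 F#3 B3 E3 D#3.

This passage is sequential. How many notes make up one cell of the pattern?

3

Try groups of 3 (3 cells in 9 notes):
F#4 B3 A3 | D#4 G#3 F#3 | B3 E3 D#3
Each cell is the previous one down a 3rd — so the unit is 3 notes.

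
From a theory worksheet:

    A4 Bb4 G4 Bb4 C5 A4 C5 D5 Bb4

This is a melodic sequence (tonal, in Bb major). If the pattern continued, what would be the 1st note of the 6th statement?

With 3-note cells, note 1 of each statement runs A4, Bb4, C5.
Extending up a 2nd: D5 → Eb5 → F5.

F5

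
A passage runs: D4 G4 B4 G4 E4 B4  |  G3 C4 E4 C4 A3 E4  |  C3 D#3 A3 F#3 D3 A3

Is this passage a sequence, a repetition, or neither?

Note 2 of cell 3 is D#3; if this were a sequence it would be F#3. No unit length gives a consistent transposition pattern.

neither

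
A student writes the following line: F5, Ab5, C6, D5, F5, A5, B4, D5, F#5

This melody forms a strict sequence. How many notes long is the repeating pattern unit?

3

There are 9 notes; a 3-note unit gives 3 cells:
F5 Ab5 C6 | D5 F5 A5 | B4 D5 F#5
That's a consistent down a 3rd shift per cell, and no other grouping gives one.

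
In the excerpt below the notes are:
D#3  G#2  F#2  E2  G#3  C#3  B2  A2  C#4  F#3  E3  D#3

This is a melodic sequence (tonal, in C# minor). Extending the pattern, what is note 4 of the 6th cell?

F#4

The unit is 4 notes. Position-4 pitches of the 3 shown cells: E2, A2, D#3.
Each moves up a 4th. Continuing: G#3 → C#4 → F#4.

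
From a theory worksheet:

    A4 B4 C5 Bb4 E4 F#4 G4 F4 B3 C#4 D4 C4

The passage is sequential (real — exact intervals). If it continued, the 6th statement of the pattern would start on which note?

The 4-note cells begin on A4, E4, B3 — each down a 4th from the last.
Continuing: F#3 → C#3 → G#2. Statement 6 starts on G#2.

G#2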